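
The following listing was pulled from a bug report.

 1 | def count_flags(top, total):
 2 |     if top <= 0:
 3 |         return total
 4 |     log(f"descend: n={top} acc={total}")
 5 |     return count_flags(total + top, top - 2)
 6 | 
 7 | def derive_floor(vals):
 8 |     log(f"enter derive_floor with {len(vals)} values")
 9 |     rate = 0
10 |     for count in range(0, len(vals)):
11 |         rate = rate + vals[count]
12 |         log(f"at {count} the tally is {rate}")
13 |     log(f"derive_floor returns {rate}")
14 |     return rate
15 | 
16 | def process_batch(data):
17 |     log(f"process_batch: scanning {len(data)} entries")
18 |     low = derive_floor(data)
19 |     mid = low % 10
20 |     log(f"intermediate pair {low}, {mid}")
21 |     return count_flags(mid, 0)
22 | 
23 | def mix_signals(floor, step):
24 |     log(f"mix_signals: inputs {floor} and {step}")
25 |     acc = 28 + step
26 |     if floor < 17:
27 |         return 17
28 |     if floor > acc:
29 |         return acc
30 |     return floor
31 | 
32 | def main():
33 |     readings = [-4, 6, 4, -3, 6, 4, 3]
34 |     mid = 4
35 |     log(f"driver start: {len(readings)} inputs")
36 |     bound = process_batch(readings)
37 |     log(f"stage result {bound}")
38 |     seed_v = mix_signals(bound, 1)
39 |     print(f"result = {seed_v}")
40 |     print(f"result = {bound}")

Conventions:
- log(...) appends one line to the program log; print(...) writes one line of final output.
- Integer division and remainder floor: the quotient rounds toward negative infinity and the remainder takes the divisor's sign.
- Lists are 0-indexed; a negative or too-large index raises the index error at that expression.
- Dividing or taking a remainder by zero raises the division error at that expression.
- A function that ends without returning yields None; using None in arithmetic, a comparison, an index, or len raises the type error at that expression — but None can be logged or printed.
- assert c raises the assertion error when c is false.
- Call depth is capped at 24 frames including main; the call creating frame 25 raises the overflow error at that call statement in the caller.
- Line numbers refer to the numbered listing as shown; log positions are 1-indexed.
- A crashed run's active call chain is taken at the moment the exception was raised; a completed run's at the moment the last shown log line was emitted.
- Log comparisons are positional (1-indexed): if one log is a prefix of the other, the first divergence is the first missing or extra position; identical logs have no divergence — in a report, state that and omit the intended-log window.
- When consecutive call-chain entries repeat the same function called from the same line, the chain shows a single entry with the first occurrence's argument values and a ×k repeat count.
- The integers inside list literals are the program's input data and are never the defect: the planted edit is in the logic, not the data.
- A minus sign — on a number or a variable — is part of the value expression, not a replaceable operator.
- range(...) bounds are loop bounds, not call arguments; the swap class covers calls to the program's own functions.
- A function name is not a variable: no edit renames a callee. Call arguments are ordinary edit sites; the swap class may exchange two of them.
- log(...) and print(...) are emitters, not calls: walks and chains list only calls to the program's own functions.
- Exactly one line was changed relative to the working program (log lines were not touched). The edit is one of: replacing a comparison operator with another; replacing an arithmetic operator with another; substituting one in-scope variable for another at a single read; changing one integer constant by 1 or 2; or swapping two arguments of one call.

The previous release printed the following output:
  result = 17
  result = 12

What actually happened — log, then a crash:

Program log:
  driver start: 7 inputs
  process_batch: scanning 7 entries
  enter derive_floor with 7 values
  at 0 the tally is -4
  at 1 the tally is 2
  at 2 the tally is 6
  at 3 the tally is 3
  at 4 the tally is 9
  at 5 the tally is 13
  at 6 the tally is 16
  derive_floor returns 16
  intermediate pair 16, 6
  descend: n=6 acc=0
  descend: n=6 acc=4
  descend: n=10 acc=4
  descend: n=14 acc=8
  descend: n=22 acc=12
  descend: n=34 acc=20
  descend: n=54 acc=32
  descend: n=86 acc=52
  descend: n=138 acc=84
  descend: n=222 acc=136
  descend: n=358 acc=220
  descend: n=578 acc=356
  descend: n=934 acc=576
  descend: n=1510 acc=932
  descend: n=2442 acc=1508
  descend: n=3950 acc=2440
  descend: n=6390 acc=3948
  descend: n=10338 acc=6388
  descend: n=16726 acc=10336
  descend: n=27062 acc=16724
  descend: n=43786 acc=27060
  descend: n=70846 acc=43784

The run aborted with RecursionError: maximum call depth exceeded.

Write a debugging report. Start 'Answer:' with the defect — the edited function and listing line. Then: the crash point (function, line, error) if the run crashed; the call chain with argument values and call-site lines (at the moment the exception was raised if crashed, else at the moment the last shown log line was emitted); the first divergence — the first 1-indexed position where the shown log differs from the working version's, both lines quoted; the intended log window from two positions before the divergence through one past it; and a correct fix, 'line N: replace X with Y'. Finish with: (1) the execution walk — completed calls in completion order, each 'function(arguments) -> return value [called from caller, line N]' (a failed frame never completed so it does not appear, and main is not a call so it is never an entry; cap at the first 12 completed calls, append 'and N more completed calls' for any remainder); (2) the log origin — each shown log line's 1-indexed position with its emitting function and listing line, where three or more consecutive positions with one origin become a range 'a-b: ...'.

Answer: the defect is in count_flags at line 5.
Core observation: The earliest visible damage is log position 14 — 'descend: n=6 acc=4' rather than the intended 'descend: n=4 acc=6'.
Crash: count_flags, line 5, RecursionError.
Call chain: main -> process_batch([-4, 6, 4, -3, 6, 4, 3]) (called at line 36) -> count_flags(6, 0) (called at line 21) -> count_flags(6, 4) (called at line 5) ×21.
First divergence: position 14 — shown 'descend: n=6 acc=4', intended 'descend: n=4 acc=6'.
Intended log window:
  12: intermediate pair 16, 6
  13: descend: n=6 acc=0
  14: descend: n=4 acc=6
  15: descend: n=2 acc=10
Execution walk:
  derive_floor([-4, 6, 4, -3, 6, 4, 3]) -> 16  [called from process_batch, line 18]
Log line origins:
  1: logged in main at line 35
  2: logged in process_batch at line 17
  3: logged in derive_floor at line 8
  4-10: logged in derive_floor at line 12
  11: logged in derive_floor at line 13
  12: logged in process_batch at line 20
  13-34: logged in count_flags at line 4
A correct fix: line 5: replace `count_flags(total + top, top - 2)` with `count_flags(top - 2, total + top)`.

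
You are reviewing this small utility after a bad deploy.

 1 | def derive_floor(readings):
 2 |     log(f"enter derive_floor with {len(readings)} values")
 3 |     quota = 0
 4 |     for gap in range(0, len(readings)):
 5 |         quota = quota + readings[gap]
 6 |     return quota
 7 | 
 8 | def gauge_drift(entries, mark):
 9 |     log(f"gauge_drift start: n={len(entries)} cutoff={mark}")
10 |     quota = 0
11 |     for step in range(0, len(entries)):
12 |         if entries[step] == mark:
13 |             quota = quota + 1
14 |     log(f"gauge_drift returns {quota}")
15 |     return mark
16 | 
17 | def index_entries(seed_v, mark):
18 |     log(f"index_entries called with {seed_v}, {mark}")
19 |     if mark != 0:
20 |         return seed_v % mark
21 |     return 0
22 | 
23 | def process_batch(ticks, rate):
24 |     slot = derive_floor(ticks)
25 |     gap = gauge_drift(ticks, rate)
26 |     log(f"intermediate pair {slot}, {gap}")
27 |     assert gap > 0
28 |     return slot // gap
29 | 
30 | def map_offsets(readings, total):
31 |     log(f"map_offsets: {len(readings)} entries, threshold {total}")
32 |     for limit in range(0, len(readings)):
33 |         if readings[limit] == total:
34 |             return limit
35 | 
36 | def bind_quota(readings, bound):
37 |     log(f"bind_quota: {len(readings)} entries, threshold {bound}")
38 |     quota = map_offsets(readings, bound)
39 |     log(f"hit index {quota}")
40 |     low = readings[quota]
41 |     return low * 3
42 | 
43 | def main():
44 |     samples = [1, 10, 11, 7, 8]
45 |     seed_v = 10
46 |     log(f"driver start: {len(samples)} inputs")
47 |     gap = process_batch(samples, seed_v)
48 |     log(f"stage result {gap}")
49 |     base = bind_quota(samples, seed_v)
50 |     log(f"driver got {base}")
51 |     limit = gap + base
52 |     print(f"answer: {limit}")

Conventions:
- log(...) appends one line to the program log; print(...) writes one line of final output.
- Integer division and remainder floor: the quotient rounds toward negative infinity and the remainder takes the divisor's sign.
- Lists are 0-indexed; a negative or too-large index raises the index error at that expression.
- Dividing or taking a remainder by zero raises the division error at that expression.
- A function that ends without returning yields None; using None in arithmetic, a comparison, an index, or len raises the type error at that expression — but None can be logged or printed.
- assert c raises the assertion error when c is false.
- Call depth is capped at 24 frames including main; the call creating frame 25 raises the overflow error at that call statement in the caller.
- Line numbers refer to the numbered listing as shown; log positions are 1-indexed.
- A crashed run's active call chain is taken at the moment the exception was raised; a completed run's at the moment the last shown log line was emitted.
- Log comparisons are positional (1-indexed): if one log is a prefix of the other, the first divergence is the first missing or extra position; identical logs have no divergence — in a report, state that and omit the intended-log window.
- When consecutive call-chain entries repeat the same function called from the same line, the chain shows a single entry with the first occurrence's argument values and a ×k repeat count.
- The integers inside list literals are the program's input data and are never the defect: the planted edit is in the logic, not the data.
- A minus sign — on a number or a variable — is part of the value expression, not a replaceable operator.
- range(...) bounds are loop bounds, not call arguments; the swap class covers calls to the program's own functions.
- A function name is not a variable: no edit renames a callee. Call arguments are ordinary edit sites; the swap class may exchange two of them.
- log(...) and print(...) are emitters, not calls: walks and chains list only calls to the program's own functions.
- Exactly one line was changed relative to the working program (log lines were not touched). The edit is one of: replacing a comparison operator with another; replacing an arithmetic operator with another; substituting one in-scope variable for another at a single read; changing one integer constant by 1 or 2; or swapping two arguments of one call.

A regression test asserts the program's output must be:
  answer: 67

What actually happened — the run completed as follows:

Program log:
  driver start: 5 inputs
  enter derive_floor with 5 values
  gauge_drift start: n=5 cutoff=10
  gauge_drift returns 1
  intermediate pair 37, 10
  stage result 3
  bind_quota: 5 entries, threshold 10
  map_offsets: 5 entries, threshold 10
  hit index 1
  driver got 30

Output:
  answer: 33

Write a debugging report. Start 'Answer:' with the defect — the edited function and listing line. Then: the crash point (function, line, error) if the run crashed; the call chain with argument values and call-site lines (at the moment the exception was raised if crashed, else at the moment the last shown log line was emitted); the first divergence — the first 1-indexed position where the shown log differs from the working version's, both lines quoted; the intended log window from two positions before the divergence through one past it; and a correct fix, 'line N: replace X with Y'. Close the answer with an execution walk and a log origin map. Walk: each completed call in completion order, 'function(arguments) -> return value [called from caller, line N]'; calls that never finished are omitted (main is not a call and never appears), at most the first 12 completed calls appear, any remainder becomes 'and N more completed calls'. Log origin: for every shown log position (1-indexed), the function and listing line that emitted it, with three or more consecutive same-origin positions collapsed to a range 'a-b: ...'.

Answer: the defect is in gauge_drift at line 15.
The tell: Everything matches until log position 5, which reads 'intermediate pair 37, 10' in place of 'intermediate pair 37, 1'.
Call chain: main.
First divergence: position 5; shown 'intermediate pair 37, 10' vs intended 'intermediate pair 37, 1'.
Intended log window:
  3: gauge_drift start: n=5 cutoff=10
  4: gauge_drift returns 1
  5: intermediate pair 37, 1
  6: stage result 37
Execution walk:
  derive_floor([1, 10, 11, 7, 8]) -> 37  [called from process_batch, line 24]
  gauge_drift([1, 10, 11, 7, 8], 10) -> 10  [called from process_batch, line 25]
  process_batch([1, 10, 11, 7, 8], 10) -> 3  [called from main, line 47]
  map_offsets([1, 10, 11, 7, 8], 10) -> 1  [called from bind_quota, line 38]
  bind_quota([1, 10, 11, 7, 8], 10) -> 30  [called from main, line 49]
Log line origins:
  1: emitted by main (line 46)
  2: emitted by derive_floor (line 2)
  3: emitted by gauge_drift (line 9)
  4: emitted by gauge_drift (line 14)
  5: emitted by process_batch (line 26)
  6: emitted by main (line 48)
  7: emitted by bind_quota (line 37)
  8: emitted by map_offsets (line 31)
  9: emitted by bind_quota (line 39)
  10: emitted by main (line 50)
A correct fix: line 15: replace `mark` with `quota`.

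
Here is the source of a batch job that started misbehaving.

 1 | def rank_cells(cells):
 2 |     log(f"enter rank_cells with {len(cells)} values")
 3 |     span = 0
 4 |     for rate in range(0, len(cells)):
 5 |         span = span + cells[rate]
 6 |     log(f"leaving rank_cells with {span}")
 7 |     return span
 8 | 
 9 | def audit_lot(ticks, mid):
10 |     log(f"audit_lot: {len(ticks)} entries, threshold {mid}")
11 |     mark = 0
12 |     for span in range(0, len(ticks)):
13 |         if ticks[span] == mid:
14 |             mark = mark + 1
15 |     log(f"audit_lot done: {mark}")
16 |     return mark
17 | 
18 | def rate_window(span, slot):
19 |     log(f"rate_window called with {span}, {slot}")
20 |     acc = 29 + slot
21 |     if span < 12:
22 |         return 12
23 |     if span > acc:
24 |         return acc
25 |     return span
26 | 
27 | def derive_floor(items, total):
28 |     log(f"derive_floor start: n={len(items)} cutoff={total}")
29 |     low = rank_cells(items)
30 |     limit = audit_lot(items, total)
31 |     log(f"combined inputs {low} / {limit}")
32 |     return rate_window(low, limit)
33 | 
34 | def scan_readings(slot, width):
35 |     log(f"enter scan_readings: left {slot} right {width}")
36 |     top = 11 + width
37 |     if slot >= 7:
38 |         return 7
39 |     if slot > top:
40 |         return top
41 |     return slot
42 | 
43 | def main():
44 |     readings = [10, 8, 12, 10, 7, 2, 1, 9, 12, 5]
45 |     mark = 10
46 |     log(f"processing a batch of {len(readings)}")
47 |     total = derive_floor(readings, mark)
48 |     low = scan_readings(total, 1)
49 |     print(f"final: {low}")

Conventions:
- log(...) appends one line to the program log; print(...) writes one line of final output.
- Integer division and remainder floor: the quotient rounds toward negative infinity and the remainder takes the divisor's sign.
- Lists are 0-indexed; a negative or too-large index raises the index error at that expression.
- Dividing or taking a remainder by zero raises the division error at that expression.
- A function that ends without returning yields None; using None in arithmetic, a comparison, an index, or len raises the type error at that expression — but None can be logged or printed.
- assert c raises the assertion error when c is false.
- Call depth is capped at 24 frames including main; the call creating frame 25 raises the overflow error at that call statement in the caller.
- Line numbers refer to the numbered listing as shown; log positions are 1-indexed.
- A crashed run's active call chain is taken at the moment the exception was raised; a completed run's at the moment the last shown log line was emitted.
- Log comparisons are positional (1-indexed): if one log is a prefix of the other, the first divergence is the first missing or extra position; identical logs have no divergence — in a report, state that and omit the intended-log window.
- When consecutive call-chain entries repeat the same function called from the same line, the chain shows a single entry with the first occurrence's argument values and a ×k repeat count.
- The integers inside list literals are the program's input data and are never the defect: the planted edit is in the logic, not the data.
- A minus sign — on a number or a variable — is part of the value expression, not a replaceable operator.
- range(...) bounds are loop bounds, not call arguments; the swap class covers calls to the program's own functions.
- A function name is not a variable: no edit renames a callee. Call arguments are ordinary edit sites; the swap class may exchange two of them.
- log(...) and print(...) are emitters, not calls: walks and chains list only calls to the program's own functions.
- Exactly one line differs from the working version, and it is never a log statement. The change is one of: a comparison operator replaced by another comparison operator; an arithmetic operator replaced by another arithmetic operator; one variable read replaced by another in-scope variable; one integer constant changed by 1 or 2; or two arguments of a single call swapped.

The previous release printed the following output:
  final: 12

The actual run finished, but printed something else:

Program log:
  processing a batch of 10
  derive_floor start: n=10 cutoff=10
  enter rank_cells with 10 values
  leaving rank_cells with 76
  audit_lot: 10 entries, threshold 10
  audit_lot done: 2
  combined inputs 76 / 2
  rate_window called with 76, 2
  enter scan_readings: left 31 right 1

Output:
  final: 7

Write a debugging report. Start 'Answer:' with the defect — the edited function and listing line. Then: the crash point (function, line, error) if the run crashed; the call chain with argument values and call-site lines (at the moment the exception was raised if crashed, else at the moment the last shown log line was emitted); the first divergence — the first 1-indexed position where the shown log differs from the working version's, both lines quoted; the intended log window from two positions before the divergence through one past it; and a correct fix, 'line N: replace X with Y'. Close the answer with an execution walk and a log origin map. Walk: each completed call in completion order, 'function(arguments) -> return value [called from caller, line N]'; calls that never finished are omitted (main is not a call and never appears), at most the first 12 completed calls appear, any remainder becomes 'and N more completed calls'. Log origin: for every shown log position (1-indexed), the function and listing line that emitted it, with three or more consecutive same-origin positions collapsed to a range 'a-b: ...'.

Answer: the defect is in scan_readings at line 37.
The tell: The two runs log identically and part ways only at the printed values.
Call chain: main -> scan_readings(31, 1) (called at line 48).
First divergence: none (the log streams are identical).
Execution walk:
  rank_cells([10, 8, 12, 10, 7, 2, 1, 9, 12, 5]) -> 76  [called from derive_floor, line 29]
  audit_lot([10, 8, 12, 10, 7, 2, 1, 9, 12, 5], 10) -> 2  [called from derive_floor, line 30]
  rate_window(76, 2) -> 31  [called from derive_floor, line 32]
  derive_floor([10, 8, 12, 10, 7, 2, 1, 9, 12, 5], 10) -> 31  [called from main, line 47]
  scan_readings(31, 1) -> 7  [called from main, line 48]
Log origins:
  1: emitted by main (line 46)
  2: emitted by derive_floor (line 28)
  3: emitted by rank_cells (line 2)
  4: emitted by rank_cells (line 6)
  5: emitted by audit_lot (line 10)
  6: emitted by audit_lot (line 15)
  7: emitted by derive_floor (line 31)
  8: emitted by rate_window (line 19)
  9: emitted by scan_readings (line 35)
A correct fix: line 37: replace `>=` with `<`.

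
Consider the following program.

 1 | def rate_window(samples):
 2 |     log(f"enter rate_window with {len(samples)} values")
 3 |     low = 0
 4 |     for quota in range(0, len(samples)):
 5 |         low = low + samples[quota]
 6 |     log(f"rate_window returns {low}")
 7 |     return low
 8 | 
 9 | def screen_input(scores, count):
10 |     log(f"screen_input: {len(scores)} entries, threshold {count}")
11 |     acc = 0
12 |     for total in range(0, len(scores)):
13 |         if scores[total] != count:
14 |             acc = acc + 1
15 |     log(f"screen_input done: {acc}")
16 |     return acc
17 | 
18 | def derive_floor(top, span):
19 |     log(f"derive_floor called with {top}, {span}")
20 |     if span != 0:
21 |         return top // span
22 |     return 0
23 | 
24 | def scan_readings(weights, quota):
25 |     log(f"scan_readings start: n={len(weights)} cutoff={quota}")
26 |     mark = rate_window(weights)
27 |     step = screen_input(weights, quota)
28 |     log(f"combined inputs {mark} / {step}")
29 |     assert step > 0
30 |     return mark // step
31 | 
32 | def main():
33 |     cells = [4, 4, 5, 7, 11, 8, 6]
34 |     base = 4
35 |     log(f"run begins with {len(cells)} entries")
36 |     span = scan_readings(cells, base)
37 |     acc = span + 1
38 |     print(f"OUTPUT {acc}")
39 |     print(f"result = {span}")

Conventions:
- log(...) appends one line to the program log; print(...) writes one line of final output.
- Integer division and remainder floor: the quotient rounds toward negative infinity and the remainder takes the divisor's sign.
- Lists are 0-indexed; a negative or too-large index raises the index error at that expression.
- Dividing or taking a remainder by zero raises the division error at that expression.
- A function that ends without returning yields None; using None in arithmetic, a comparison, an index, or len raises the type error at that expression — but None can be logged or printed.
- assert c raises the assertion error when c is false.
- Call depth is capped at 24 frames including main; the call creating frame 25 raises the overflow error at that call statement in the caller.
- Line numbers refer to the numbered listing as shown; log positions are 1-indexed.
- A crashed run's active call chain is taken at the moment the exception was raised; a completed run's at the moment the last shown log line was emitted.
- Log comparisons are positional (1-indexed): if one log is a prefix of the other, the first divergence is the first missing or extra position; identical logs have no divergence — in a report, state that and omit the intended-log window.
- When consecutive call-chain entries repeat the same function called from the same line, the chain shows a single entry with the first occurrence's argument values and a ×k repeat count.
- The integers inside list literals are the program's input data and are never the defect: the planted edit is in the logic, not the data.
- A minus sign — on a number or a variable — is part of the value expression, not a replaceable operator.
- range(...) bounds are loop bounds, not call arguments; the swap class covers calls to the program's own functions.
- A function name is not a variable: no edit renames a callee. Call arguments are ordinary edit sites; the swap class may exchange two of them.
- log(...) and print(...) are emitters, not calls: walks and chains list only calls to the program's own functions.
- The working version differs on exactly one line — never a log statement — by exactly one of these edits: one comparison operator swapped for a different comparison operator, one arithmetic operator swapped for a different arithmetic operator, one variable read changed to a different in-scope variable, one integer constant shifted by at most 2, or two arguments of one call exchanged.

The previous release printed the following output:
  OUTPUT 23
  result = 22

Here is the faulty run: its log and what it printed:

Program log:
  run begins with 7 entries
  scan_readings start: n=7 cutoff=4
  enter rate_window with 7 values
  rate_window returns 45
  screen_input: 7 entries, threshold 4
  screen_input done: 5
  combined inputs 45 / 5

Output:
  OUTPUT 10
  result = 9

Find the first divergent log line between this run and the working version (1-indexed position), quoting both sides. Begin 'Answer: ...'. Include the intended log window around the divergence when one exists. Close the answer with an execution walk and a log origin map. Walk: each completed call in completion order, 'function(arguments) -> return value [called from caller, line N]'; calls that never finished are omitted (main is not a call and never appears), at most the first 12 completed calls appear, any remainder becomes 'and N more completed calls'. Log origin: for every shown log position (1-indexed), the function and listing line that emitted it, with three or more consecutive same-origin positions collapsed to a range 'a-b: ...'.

Answer: at position 6 the run shows 'screen_input done: 5' where the working version logs 'screen_input done: 2'.
Intended log window:
  4: rate_window returns 45
  5: screen_input: 7 entries, threshold 4
  6: screen_input done: 2
  7: combined inputs 45 / 2
Execution walk:
  rate_window([4, 4, 5, 7, 11, 8, 6]) -> 45  [called from scan_readings, line 26]
  screen_input([4, 4, 5, 7, 11, 8, 6], 4) -> 5  [called from scan_readings, line 27]
  scan_readings([4, 4, 5, 7, 11, 8, 6], 4) -> 9  [called from main, line 36]
Origin of each log line:
  1: emitted by main (line 35)
  2: emitted by scan_readings (line 25)
  3: emitted by rate_window (line 2)
  4: emitted by rate_window (line 6)
  5: emitted by screen_input (line 10)
  6: emitted by screen_input (line 15)
  7: emitted by scan_readings (line 28)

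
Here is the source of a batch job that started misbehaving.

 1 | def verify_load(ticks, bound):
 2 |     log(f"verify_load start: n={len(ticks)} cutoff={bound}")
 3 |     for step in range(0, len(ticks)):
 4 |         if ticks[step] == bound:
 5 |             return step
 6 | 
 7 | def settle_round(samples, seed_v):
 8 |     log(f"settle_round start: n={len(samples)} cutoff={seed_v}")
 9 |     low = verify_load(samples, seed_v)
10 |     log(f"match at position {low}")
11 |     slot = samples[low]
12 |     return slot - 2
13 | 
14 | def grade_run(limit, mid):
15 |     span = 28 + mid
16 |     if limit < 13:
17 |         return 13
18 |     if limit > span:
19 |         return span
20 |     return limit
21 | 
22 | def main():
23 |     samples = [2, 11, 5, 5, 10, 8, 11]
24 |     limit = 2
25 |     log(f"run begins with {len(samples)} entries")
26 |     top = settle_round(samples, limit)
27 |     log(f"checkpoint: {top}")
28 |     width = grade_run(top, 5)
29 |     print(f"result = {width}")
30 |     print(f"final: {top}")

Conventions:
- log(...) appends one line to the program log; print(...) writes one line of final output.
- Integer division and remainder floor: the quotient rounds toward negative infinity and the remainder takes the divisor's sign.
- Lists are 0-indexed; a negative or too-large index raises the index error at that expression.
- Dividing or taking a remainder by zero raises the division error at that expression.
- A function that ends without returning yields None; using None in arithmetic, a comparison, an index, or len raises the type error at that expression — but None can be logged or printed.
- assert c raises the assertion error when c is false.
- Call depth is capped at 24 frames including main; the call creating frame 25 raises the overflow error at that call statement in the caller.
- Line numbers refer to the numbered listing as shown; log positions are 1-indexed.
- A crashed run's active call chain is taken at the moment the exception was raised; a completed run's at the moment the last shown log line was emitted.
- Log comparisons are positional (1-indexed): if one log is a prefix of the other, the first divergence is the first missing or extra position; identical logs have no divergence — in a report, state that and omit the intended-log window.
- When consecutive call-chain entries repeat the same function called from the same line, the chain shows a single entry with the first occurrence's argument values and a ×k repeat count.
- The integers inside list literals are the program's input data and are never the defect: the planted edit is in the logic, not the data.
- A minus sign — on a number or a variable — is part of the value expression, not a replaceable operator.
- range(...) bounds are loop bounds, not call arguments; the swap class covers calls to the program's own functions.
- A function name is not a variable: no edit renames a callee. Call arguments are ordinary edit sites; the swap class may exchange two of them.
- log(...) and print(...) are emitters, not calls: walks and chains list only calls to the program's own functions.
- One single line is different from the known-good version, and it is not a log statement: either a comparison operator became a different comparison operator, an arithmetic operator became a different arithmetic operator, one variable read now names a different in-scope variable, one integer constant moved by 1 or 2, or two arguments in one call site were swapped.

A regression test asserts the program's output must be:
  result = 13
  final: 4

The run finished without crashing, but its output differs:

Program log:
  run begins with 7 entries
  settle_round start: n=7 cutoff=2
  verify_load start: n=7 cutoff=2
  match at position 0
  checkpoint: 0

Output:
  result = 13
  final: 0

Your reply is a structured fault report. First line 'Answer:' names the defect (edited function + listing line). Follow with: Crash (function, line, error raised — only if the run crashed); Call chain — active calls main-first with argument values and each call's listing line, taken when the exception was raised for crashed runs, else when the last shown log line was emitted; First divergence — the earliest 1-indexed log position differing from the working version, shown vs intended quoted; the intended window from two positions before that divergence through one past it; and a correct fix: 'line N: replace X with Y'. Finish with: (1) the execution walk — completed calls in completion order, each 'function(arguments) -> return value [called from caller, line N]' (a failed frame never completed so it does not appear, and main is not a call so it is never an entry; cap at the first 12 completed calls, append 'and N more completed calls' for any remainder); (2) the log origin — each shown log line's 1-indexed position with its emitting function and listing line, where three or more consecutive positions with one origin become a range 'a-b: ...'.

Answer: the defect is in settle_round at line 12.
Core observation: Everything matches until log position 5, which reads 'checkpoint: 0' in place of 'checkpoint: 4'.
Call chain: main.
First divergence: at position 5 the run shows 'checkpoint: 0' where the working version logs 'checkpoint: 4'.
Intended log window:
  3: verify_load start: n=7 cutoff=2
  4: match at position 0
  5: checkpoint: 4
Execution walk:
  verify_load([2, 11, 5, 5, 10, 8, 11], 2) -> 0  [called from settle_round, line 9]
  settle_round([2, 11, 5, 5, 10, 8, 11], 2) -> 0  [called from main, line 26]
  grade_run(0, 5) -> 13  [called from main, line 28]
Log line origins:
  1 — main, line 25
  2 — settle_round, line 8
  3 — verify_load, line 2
  4 — settle_round, line 10
  5 — main, line 27
A correct fix: line 12: replace `-` with `*`.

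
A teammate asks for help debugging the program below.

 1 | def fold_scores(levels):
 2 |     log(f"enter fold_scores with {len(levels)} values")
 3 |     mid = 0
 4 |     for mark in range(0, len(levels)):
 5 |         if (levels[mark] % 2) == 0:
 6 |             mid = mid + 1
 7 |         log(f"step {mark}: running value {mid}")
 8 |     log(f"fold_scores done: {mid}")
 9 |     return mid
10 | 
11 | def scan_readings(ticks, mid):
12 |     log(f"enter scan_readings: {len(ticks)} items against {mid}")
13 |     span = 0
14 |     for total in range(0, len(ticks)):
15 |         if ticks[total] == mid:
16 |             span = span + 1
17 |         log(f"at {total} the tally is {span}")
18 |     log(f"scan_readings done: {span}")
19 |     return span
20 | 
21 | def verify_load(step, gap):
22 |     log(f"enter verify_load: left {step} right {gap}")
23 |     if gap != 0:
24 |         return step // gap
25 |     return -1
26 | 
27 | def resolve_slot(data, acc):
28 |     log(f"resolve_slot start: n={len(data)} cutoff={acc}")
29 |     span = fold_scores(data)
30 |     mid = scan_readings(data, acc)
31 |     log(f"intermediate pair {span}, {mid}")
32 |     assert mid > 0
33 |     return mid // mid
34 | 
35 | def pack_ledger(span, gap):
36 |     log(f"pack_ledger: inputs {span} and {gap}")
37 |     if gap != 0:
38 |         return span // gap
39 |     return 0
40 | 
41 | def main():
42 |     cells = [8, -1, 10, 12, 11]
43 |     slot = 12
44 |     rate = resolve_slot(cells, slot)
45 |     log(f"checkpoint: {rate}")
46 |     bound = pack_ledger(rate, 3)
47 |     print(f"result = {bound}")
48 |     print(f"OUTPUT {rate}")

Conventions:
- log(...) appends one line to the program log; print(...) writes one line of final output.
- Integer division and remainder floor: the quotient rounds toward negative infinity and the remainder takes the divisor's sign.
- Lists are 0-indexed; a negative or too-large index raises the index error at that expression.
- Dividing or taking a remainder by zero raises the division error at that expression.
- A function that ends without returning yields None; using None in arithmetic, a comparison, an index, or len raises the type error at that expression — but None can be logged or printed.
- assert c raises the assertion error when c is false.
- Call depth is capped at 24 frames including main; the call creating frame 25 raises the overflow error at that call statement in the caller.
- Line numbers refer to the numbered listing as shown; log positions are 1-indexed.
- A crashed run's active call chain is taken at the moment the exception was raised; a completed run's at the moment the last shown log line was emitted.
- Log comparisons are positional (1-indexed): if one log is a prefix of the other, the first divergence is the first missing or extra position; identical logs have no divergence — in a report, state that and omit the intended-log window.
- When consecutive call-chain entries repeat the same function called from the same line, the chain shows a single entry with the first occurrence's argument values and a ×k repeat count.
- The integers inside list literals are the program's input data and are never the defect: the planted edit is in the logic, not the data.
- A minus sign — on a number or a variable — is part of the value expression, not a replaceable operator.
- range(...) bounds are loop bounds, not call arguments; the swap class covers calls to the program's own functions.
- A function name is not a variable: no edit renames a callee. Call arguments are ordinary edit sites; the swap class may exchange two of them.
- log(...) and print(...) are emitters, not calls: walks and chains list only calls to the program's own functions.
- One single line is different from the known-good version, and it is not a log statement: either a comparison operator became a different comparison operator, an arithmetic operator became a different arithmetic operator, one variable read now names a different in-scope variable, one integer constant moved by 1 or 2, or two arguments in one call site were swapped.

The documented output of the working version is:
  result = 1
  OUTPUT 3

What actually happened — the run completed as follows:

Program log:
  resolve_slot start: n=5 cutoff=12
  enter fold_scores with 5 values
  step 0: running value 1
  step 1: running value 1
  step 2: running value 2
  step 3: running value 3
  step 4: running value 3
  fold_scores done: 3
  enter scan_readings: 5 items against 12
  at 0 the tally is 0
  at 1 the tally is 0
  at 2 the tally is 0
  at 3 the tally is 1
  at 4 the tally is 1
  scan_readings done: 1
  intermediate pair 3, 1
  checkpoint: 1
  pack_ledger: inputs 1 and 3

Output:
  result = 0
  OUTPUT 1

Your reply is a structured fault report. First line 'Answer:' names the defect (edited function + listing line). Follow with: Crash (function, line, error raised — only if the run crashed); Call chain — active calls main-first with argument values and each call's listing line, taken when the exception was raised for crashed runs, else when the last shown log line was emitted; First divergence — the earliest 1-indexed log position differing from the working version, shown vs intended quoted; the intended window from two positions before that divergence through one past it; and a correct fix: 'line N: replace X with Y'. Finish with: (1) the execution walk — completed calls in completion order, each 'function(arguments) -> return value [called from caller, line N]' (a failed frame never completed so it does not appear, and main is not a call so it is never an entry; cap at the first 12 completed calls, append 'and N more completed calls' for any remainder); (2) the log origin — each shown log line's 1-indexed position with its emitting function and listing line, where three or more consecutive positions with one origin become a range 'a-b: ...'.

Answer: the defect is in resolve_slot at line 33.
The tell: The log first diverges at position 17: the faulty run prints 'checkpoint: 1' where the working version prints 'checkpoint: 3'.
Call chain: main -> pack_ledger(1, 3) (called at line 46).
First divergence: position 17; shown 'checkpoint: 1' vs intended 'checkpoint: 3'.
Intended log window:
  15: scan_readings done: 1
  16: intermediate pair 3, 1
  17: checkpoint: 3
  18: pack_ledger: inputs 3 and 3
Execution walk:
  fold_scores([8, -1, 10, 12, 11]) -> 3  [called from resolve_slot, line 29]
  scan_readings([8, -1, 10, 12, 11], 12) -> 1  [called from resolve_slot, line 30]
  resolve_slot([8, -1, 10, 12, 11], 12) -> 1  [called from main, line 44]
  pack_ledger(1, 3) -> 0  [called from main, line 46]
Log line origins:
  1 — resolve_slot, line 28
  2 — fold_scores, line 2
  3-7 — fold_scores, line 7
  8 — fold_scores, line 8
  9 — scan_readings, line 12
  10-14 — scan_readings, line 17
  15 — scan_readings, line 18
  16 — resolve_slot, line 31
  17 — main, line 45
  18 — pack_ledger, line 36
A correct fix: line 33: replace `mid // mid` with `span // mid`.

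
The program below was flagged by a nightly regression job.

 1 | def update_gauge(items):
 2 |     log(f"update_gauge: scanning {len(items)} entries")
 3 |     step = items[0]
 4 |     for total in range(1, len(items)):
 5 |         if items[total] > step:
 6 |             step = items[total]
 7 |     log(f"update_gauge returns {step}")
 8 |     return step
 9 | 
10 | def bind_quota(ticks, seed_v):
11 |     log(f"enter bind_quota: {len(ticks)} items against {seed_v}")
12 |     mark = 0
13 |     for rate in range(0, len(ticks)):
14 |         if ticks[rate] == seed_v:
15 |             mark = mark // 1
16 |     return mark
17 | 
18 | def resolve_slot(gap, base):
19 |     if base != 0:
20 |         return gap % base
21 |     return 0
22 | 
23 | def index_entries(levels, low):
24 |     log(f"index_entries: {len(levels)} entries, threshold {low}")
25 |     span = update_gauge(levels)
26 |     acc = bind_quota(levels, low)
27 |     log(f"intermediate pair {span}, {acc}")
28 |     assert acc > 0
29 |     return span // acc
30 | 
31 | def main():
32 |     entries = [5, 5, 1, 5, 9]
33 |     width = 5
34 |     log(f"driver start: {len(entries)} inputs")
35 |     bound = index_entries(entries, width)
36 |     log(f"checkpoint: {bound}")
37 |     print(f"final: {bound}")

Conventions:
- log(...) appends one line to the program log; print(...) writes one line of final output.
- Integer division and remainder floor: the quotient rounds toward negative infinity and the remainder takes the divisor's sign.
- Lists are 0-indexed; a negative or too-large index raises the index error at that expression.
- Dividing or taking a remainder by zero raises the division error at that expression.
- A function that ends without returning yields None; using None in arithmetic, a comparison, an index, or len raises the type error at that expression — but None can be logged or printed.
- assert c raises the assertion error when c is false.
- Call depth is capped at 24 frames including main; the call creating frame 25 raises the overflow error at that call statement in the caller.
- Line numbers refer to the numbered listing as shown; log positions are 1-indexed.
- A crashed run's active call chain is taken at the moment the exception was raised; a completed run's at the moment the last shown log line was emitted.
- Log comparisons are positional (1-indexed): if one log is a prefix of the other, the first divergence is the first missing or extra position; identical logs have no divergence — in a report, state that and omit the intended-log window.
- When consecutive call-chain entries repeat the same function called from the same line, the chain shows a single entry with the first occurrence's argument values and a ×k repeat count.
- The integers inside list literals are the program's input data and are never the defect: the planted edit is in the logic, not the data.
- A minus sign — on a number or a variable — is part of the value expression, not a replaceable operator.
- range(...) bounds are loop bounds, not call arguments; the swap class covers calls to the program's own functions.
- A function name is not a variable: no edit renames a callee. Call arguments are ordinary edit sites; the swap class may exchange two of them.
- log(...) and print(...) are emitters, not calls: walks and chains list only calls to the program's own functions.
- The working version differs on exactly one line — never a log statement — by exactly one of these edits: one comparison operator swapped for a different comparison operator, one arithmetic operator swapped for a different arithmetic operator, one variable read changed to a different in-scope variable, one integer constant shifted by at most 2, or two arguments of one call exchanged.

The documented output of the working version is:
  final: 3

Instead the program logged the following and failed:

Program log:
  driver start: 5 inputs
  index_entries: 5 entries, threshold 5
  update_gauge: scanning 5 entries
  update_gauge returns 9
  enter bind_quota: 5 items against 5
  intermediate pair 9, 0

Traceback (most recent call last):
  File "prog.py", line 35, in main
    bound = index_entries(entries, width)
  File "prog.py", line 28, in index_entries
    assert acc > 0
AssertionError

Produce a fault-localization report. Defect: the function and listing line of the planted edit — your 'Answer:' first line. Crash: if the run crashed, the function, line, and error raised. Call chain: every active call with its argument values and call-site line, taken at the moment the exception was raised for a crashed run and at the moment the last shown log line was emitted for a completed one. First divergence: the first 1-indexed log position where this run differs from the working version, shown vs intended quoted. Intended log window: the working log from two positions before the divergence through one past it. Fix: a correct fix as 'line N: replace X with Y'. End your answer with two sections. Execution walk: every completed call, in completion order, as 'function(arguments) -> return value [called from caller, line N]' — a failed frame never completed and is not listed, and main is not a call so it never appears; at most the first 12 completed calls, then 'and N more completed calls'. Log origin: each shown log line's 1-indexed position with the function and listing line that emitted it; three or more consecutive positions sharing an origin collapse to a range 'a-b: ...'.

Answer: the defect is in bind_quota at line 15.
Core observation: At log position 6 the runs split — shown 'intermediate pair 9, 0', but the working version logs 'intermediate pair 9, 3'.
Crash: index_entries, line 28, AssertionError.
Call chain: main -> index_entries([5, 5, 1, 5, 9], 5) (called at line 35).
First divergence: position 6; shown 'intermediate pair 9, 0' vs intended 'intermediate pair 9, 3'.
Intended log window:
  4: update_gauge returns 9
  5: enter bind_quota: 5 items against 5
  6: intermediate pair 9, 3
  7: checkpoint: 3
Execution walk:
  update_gauge([5, 5, 1, 5, 9]) -> 9  [called from index_entries, line 25]
  bind_quota([5, 5, 1, 5, 9], 5) -> 0  [called from index_entries, line 26]
Log origin:
  1 — main, line 34
  2 — index_entries, line 24
  3 — update_gauge, line 2
  4 — update_gauge, line 7
  5 — bind_quota, line 11
  6 — index_entries, line 27
A correct fix: line 15: replace `//` with `+`.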